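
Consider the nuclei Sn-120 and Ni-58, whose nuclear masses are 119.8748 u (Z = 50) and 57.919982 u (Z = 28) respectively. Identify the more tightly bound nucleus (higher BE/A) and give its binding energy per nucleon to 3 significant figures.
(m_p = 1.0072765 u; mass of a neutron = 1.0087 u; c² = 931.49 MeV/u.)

Ni-58; 8.75 MeV/nucleon

Sn-120: Σm = 50(1.0072765) + 70(1.0087) = 120.9728250 u; Δm = 1.0980250 u; E_B = 1022.8 MeV; E_B/A = 8.523 MeV
Ni-58: Σm = 28(1.0072765) + 30(1.0087) = 58.4647420 u; Δm = 0.5447600 u; E_B = 507.44 MeV; E_B/A = 8.749 MeV
Ni-58 has the higher binding energy per nucleon, so it is the more tightly bound nucleus.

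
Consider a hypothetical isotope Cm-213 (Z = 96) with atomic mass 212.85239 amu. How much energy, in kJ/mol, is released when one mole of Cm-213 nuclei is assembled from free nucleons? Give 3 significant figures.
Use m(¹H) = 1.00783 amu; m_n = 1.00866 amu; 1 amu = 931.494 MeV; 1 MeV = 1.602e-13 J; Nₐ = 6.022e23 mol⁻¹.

1.72e+11 kJ/mol

With 96 protons and 117 neutrons (A = 213):
Total constituent mass: 96 × 1.00783 + 117 × 1.00866 = 214.76490 amu
Δm = 214.76490 − 212.85239 = 1.91251 amu
E_B = 1.91251 × 931.494 = 1781.49 MeV
Per nucleus in joules: 1781.49 MeV × 1.602e-13 J/MeV = 2.8539e-10 J
Per mole: 2.8539e-10 J × 6.022e23 mol⁻¹ = 1.7186e+14 J/mol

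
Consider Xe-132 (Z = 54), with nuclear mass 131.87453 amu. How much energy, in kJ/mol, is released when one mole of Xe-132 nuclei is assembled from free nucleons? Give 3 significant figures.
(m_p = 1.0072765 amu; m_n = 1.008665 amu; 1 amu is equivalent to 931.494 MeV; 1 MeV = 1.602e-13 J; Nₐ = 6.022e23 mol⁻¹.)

Σm = 54·m_p + 78·m_n = 54.3929310 + 78.675870 = 133.0688010 amu
Δm = 133.0688010 − 131.87453 = 1.1942710 amu
Binding energy = Δm·c² = 1.1942710 × 931.494 MeV/amu = 1112.46 MeV
Per nucleus in joules: 1112.46 MeV × 1.602e-13 J/MeV = 1.7822e-10 J
Per mole: 1.7822e-10 J × 6.022e23 mol⁻¹ = 1.0732e+14 J/mol

1.07e+11 kJ/mol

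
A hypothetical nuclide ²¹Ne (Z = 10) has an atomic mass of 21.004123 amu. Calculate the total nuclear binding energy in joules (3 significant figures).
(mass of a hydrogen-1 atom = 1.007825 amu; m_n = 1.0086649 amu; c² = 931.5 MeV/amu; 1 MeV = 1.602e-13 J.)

2.53e-11 J

Total constituent mass: 10 × 1.007825 + 11 × 1.0086649 = 21.1735639 amu
Δm = 21.1735639 − 21.004123 = 0.1694409 amu
Binding energy = Δm·c² = 0.1694409 × 931.5 MeV/amu = 157.834 MeV
In joules: 157.834 MeV × 1.602e-13 J/MeV = 2.5285e-11 J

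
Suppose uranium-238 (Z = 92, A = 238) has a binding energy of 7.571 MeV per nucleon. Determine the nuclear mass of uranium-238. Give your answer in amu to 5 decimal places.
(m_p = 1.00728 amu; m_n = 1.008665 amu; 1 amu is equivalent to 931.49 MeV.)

238.00042 amu

Total binding energy = 238 × 7.571 = 1801.898 MeV
Mass defect = 1801.898 MeV / (931.49 MeV/amu) = 1.9344255 amu
Constituent mass = 92(1.00728) + 146(1.008665) = 239.934850 amu
Nuclear mass = 239.934850 − 1.9344255 = 238.0004245 amu ≈ 238.00042 amu (to 5 decimal places)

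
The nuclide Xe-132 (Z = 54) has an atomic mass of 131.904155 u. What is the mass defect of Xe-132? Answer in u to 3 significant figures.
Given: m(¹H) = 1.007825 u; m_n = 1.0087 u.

Z = 54, so N = A − Z = 132 − 54 = 78.
Mass of separated nucleons = 54(1.007825) + 78(1.0087) = 54.422550 + 78.6786 = 133.101150 u
Δm = 133.101150 − 131.904155 = 1.196995 u

1.20 u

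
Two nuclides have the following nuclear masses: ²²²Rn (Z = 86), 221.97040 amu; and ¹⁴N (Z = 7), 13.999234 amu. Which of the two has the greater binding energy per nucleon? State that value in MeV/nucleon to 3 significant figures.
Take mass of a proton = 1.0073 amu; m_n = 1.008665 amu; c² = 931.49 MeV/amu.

²²²Rn: Σm = 86(1.0073) + 136(1.008665) = 223.806240 amu; Δm = 1.835840 amu; E_B = 1710.1 MeV; E_B/A = 7.703 MeV
¹⁴N: Σm = 7(1.0073) + 7(1.008665) = 14.111755 amu; Δm = 0.112521 amu; E_B = 104.812 MeV; E_B/A = 7.487 MeV
²²²Rn has the higher binding energy per nucleon, so it is the more tightly bound nucleus.

²²²Rn; 7.70 MeV/nucleon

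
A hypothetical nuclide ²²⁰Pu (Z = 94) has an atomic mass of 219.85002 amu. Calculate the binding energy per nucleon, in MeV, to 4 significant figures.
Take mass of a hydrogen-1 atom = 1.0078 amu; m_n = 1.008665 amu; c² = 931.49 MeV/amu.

8.362 MeV/nucleon

Mass of separated nucleons = 94(1.0078) + 126(1.008665) = 94.7332 + 127.091790 = 221.824990 amu
Δm = 221.824990 − 219.85002 = 1.974970 amu
E_B = 1.974970 × 931.49 = 1839.66 MeV
BE/A = 1839.66 MeV / 220 = 8.362 MeV/nucleon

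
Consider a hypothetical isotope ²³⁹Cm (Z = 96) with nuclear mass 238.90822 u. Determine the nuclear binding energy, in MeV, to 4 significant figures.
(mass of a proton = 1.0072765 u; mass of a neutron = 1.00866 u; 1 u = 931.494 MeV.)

1890 MeV

With 96 protons and 143 neutrons (A = 239):
Σm = 96·m_p + 143·m_n = 96.6985440 + 144.23838 = 240.9369240 u
Mass defect Δm = 240.9369240 − 238.90822 = 2.0287040 u
Converting to energy: 2.0287040 u × 931.494 MeV/u = 1889.73 MeV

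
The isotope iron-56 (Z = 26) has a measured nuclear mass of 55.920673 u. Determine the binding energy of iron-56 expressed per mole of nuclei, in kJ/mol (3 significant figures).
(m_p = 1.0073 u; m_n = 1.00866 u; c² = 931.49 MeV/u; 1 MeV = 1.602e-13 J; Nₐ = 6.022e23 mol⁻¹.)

The nucleus contains 26 protons and 56 − 26 = 30 neutrons.
Σm = 26·m_p + 30·m_n = 26.1898 + 30.25980 = 56.44960 u
Mass defect Δm = 56.44960 − 55.920673 = 0.528927 u
Binding energy = Δm·c² = 0.528927 × 931.49 MeV/u = 492.690 MeV
Per nucleus in joules: 492.690 MeV × 1.602e-13 J/MeV = 7.8929e-11 J
Per mole: 7.8929e-11 J × 6.022e23 mol⁻¹ = 4.7531e+13 J/mol

4.75e+10 kJ/mol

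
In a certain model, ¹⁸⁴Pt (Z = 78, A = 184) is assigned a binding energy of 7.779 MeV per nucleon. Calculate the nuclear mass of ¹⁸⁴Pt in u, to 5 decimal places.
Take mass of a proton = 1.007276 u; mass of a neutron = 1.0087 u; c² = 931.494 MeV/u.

Total binding energy = 184 × 7.779 = 1431.336 MeV
Mass defect = 1431.336 MeV / (931.494 MeV/u) = 1.5366025 u
Constituent mass = 78(1.007276) + 106(1.0087) = 185.489728 u
Nuclear mass = 185.489728 − 1.5366025 = 183.9531255 u ≈ 183.95313 u (to 5 decimal places)

183.95313 u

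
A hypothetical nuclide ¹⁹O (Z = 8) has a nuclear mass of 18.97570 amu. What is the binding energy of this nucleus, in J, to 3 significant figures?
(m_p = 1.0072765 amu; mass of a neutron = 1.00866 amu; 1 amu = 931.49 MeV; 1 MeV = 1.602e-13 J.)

Total constituent mass: 8 × 1.0072765 + 11 × 1.00866 = 19.1534720 amu
Δm = 19.1534720 − 18.97570 = 0.1777720 amu
Converting to energy: 0.1777720 amu × 931.49 MeV/amu = 165.593 MeV
In joules: 165.593 MeV × 1.602e-13 J/MeV = 2.6528e-11 J

2.65e-11 J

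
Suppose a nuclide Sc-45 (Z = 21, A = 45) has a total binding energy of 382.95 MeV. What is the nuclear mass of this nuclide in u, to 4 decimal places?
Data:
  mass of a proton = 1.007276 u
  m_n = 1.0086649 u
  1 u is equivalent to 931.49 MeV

Mass defect = 382.95 MeV / (931.49 MeV/u) = 0.411116 u
Constituent mass = 21(1.007276) + 24(1.0086649) = 45.3607536 u
Nuclear mass = 45.3607536 − 0.411116 = 44.9496376 u ≈ 44.9496 u (to 4 decimal places)

44.9496 u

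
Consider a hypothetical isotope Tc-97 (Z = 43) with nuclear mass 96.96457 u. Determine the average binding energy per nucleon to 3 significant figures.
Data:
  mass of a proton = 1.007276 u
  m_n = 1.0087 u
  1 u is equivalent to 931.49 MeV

With 43 protons and 54 neutrons (A = 97):
Σm = 43·m_p + 54·m_n = 43.312868 + 54.4698 = 97.782668 u
The mass defect is 97.782668 − 96.96457 = 0.818098 u.
Converting to energy: 0.818098 u × 931.49 MeV/u = 762.050 MeV
Per nucleon: 762.050 / 97 = 7.856 MeV

7.86 MeV/nucleon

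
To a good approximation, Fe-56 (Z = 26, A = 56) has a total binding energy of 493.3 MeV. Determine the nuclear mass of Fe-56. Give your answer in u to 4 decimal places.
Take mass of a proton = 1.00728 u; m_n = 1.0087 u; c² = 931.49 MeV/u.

55.9207 u

Mass defect = 493.3 MeV / (931.49 MeV/u) = 0.529582 u
Constituent mass = 26(1.00728) + 30(1.0087) = 56.45028 u
Nuclear mass = 56.45028 − 0.529582 = 55.920698 u ≈ 55.9207 u (to 4 decimal places)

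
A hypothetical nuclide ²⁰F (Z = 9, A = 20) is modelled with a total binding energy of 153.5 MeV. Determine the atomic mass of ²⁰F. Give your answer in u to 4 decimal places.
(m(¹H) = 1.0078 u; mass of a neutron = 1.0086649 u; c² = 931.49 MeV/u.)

20.0007 u

Mass defect = 153.5 MeV / (931.49 MeV/u) = 0.164790 u
Constituent mass = 9(1.0078) + 11(1.0086649) = 20.1655139 u
Atomic mass = 20.1655139 − 0.164790 = 20.0007239 u ≈ 20.0007 u (to 4 decimal places)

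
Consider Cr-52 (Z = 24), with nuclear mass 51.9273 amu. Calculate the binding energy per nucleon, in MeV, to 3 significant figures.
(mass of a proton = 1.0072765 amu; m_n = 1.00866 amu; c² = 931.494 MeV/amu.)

Mass of separated nucleons = 24(1.0072765) + 28(1.00866) = 24.1746360 + 28.24248 = 52.4171160 amu
Mass defect Δm = 52.4171160 − 51.9273 = 0.4898160 amu
E_B = 0.4898160 × 931.494 = 456.261 MeV
BE/A = 456.261 MeV / 52 = 8.774 MeV/nucleon

8.77 MeV/nucleon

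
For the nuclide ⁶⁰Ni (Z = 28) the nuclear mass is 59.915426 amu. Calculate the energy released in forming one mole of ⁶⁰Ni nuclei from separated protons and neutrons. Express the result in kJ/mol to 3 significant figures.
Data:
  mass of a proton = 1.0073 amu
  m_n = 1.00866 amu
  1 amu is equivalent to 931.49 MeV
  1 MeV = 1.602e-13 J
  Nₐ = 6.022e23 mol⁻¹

Mass of separated nucleons = 28(1.0073) + 32(1.00866) = 28.2044 + 32.27712 = 60.48152 amu
Δm = 60.48152 − 59.915426 = 0.566094 amu
Converting to energy: 0.566094 amu × 931.49 MeV/amu = 527.311 MeV
Per nucleus in joules: 527.311 MeV × 1.602e-13 J/MeV = 8.4475e-11 J
Per mole: 8.4475e-11 J × 6.022e23 mol⁻¹ = 5.0871e+13 J/mol

5.09e+10 kJ/mol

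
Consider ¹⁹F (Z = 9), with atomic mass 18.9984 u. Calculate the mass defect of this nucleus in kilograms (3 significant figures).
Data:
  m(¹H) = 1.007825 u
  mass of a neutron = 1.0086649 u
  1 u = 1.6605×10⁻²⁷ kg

Z = 9, so N = A − Z = 19 − 9 = 10.
Total constituent mass: 9 × 1.007825 + 10 × 1.0086649 = 19.1570740 u
Δm = 19.1570740 − 18.9984 = 0.1586740 u
In SI units: 0.1586740 u × 1.6605×10⁻²⁷ kg/u = 2.6348e-28 kg

2.63e-28 kg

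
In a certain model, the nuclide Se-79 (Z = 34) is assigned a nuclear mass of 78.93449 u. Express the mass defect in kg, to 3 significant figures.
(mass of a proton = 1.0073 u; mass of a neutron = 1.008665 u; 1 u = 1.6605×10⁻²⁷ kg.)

Total constituent mass: 34 × 1.0073 + 45 × 1.008665 = 79.638125 u
Mass defect Δm = 79.638125 − 78.93449 = 0.703635 u
In SI units: 0.703635 u × 1.6605×10⁻²⁷ kg/u = 1.1684e-27 kg

1.17e-27 kg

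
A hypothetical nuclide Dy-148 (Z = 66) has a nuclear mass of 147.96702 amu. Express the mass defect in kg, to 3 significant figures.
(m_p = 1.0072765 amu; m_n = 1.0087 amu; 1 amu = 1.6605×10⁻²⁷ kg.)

The nucleus contains 66 protons and 148 − 66 = 82 neutrons.
Σm = 66·m_p + 82·m_n = 66.4802490 + 82.7134 = 149.1936490 amu
Mass defect Δm = 149.1936490 − 147.96702 = 1.2266290 amu
In SI units: 1.2266290 amu × 1.6605×10⁻²⁷ kg/amu = 2.0368e-27 kg

2.04e-27 kg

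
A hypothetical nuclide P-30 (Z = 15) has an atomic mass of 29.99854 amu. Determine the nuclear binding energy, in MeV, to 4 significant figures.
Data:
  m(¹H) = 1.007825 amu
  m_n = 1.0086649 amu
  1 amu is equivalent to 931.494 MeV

Total constituent mass: 15 × 1.007825 + 15 × 1.0086649 = 30.2473485 amu
Mass defect Δm = 30.2473485 − 29.99854 = 0.2488085 amu
E_B = 0.2488085 × 931.494 = 231.764 MeV

231.8 MeV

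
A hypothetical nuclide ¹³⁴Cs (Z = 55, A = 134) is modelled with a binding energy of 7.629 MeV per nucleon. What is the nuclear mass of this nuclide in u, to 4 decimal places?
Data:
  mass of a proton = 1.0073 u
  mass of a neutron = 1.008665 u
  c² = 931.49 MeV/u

133.9886 u

Total binding energy = 134 × 7.629 = 1022.286 MeV
Mass defect = 1022.286 MeV / (931.49 MeV/u) = 1.097474 u
Constituent mass = 55(1.0073) + 79(1.008665) = 135.086035 u
Nuclear mass = 135.086035 − 1.097474 = 133.988561 u ≈ 133.9886 u (to 4 decimal places)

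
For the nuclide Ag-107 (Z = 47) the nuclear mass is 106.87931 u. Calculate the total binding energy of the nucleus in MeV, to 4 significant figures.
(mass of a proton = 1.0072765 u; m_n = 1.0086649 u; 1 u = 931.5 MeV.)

915.3 MeV

Σm = 47·m_p + 60·m_n = 47.3419955 + 60.5198940 = 107.8618895 u
Mass defect Δm = 107.8618895 − 106.87931 = 0.9825795 u
Binding energy = Δm·c² = 0.9825795 × 931.5 MeV/u = 915.273 MeV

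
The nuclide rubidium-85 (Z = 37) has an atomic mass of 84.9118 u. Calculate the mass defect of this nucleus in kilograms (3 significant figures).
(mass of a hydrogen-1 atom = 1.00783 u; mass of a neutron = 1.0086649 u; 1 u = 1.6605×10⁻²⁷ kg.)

The nucleus contains 37 protons and 85 − 37 = 48 neutrons.
Total constituent mass: 37 × 1.00783 + 48 × 1.0086649 = 85.7056252 u
The mass defect is 85.7056252 − 84.9118 = 0.7938252 u.
In SI units: 0.7938252 u × 1.6605×10⁻²⁷ kg/u = 1.3181e-27 kg

1.32e-27 kg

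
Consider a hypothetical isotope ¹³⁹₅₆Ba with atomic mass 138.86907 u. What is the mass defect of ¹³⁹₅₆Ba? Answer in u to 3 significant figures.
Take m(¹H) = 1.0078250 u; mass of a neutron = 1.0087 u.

The nucleus contains 56 protons and 139 − 56 = 83 neutrons.
Total constituent mass: 56 × 1.0078250 + 83 × 1.0087 = 140.1603000 u
The mass defect is 140.1603000 − 138.86907 = 1.2912300 u.

1.29 u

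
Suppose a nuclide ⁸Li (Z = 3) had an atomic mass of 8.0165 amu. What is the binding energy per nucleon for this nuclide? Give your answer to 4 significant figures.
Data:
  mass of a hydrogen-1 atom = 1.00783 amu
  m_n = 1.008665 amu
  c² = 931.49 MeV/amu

5.858 MeV/nucleon

The nucleus contains 3 protons and 8 − 3 = 5 neutrons.
Mass of separated nucleons = 3(1.00783) + 5(1.008665) = 3.02349 + 5.043325 = 8.066815 amu
Δm = 8.066815 − 8.0165 = 0.050315 amu
Binding energy = Δm·c² = 0.050315 × 931.49 MeV/amu = 46.8679 MeV
Dividing by A = 8 gives 5.858 MeV per nucleon.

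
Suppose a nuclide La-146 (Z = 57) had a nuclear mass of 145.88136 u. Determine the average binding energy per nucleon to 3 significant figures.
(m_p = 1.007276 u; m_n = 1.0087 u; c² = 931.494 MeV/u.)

8.34 MeV/nucleon

Mass of separated nucleons = 57(1.007276) + 89(1.0087) = 57.414732 + 89.7743 = 147.189032 u
The mass defect is 147.189032 − 145.88136 = 1.307672 u.
Binding energy = Δm·c² = 1.307672 × 931.494 MeV/u = 1218.09 MeV
BE/A = 1218.09 MeV / 146 = 8.343 MeV/nucleon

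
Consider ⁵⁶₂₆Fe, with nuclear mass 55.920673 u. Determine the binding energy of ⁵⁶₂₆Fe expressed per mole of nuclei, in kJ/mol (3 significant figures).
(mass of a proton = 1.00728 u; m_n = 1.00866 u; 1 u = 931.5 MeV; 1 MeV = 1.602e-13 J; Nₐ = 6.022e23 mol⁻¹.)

Mass of separated nucleons = 26(1.00728) + 30(1.00866) = 26.18928 + 30.25980 = 56.44908 u
Δm = 56.44908 − 55.920673 = 0.528407 u
Binding energy = Δm·c² = 0.528407 × 931.5 MeV/u = 492.211 MeV
Per nucleus in joules: 492.211 MeV × 1.602e-13 J/MeV = 7.8852e-11 J
Per mole: 7.8852e-11 J × 6.022e23 mol⁻¹ = 4.7485e+13 J/mol

4.75e+10 kJ/mol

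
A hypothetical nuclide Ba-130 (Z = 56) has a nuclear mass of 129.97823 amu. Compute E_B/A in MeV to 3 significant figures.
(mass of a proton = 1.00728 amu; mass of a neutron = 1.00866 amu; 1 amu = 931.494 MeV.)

Σm = 56·m_p + 74·m_n = 56.40768 + 74.64084 = 131.04852 amu
Δm = 131.04852 − 129.97823 = 1.07029 amu
Converting to energy: 1.07029 amu × 931.494 MeV/amu = 996.969 MeV
Per nucleon: 996.969 / 130 = 7.669 MeV

7.67 MeV/nucleon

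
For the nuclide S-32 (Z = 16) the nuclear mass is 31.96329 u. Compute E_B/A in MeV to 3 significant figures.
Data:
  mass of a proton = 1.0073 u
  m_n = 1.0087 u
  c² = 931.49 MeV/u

With 16 protons and 16 neutrons (A = 32):
Σm = 16·m_p + 16·m_n = 16.1168 + 16.1392 = 32.2560 u
Mass defect Δm = 32.2560 − 31.96329 = 0.29271 u
E_B = 0.29271 × 931.49 = 272.656 MeV
Dividing by A = 32 gives 8.521 MeV per nucleon.

8.52 MeV/nucleon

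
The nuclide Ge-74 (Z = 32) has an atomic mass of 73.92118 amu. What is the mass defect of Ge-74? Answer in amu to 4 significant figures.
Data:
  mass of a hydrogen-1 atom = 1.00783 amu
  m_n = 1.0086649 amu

Mass of separated nucleons = 32(1.00783) + 42(1.0086649) = 32.25056 + 42.3639258 = 74.6144858 amu
The mass defect is 74.6144858 − 73.92118 = 0.6933058 amu.

0.6933 amu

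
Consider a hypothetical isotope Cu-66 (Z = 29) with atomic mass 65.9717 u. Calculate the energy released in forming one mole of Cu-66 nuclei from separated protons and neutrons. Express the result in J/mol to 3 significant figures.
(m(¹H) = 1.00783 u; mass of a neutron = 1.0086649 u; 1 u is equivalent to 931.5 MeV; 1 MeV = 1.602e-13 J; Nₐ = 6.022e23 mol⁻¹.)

5.18e+13 J/mol

With 29 protons and 37 neutrons (A = 66):
Total constituent mass: 29 × 1.00783 + 37 × 1.0086649 = 66.5476713 u
Δm = 66.5476713 − 65.9717 = 0.5759713 u
Binding energy = Δm·c² = 0.5759713 × 931.5 MeV/u = 536.517 MeV
Per nucleus in joules: 536.517 MeV × 1.602e-13 J/MeV = 8.5950e-11 J
Per mole: 8.5950e-11 J × 6.022e23 mol⁻¹ = 5.1759e+13 J/mol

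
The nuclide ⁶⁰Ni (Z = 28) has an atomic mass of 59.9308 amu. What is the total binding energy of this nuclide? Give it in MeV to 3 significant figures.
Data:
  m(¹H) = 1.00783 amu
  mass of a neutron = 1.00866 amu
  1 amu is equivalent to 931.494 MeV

527 MeV

The nucleus contains 28 protons and 60 − 28 = 32 neutrons.
Σm = 28·m(¹H) + 32·m_n = 28.21924 + 32.27712 = 60.49636 amu
Δm = 60.49636 − 59.9308 = 0.56556 amu
E_B = 0.56556 × 931.494 = 526.816 MeV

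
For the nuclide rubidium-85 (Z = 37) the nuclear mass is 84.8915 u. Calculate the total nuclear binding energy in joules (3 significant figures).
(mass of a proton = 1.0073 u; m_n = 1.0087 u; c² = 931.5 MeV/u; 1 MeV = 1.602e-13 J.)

1.19e-10 J

With 37 protons and 48 neutrons (A = 85):
Mass of separated nucleons = 37(1.0073) + 48(1.0087) = 37.2701 + 48.4176 = 85.6877 u
Δm = 85.6877 − 84.8915 = 0.7962 u
Converting to energy: 0.7962 u × 931.5 MeV/u = 741.660 MeV
In joules: 741.660 MeV × 1.602e-13 J/MeV = 1.1881e-10 J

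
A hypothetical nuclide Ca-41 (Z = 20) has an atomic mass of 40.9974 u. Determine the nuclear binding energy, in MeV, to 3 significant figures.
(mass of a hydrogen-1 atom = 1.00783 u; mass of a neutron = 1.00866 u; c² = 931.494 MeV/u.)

Mass of separated nucleons = 20(1.00783) + 21(1.00866) = 20.15660 + 21.18186 = 41.33846 u
The mass defect is 41.33846 − 40.9974 = 0.34106 u.
Converting to energy: 0.34106 u × 931.494 MeV/u = 317.695 MeV

318 MeV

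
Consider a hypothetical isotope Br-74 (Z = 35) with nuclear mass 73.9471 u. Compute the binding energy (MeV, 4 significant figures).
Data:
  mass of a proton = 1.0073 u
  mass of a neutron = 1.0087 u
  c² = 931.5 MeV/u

603.3 MeV

Z = 35, so N = A − Z = 74 − 35 = 39.
Mass of separated nucleons = 35(1.0073) + 39(1.0087) = 35.2555 + 39.3393 = 74.5948 u
Mass defect Δm = 74.5948 − 73.9471 = 0.6477 u
Converting to energy: 0.6477 u × 931.5 MeV/u = 603.333 MeV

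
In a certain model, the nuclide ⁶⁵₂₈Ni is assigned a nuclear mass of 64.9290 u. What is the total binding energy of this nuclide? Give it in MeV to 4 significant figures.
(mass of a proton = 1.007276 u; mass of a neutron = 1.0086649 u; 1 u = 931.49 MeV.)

The nucleus contains 28 protons and 65 − 28 = 37 neutrons.
Mass of separated nucleons = 28(1.007276) + 37(1.0086649) = 28.203728 + 37.3206013 = 65.5243293 u
The mass defect is 65.5243293 − 64.9290 = 0.5953293 u.
Converting to energy: 0.5953293 u × 931.49 MeV/u = 554.543 MeV

554.5 MeV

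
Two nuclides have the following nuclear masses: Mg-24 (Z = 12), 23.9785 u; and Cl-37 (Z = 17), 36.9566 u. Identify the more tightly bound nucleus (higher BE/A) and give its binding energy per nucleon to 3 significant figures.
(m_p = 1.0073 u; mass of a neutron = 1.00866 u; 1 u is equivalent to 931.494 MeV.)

Cl-37; 8.58 MeV/nucleon

Mg-24: Σm = 12(1.0073) + 12(1.00866) = 24.19152 u; Δm = 0.21302 u; E_B = 198.43 MeV; E_B/A = 8.268 MeV
Cl-37: Σm = 17(1.0073) + 20(1.00866) = 37.29730 u; Δm = 0.34070 u; E_B = 317.36 MeV; E_B/A = 8.577 MeV
Cl-37 has the higher binding energy per nucleon, so it is the more tightly bound nucleus.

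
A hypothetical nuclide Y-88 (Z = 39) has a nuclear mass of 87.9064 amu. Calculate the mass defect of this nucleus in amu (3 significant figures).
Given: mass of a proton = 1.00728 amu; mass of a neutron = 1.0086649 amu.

0.802 amu

Z = 39, so N = A − Z = 88 − 39 = 49.
Total constituent mass: 39 × 1.00728 + 49 × 1.0086649 = 88.7085001 amu
Mass defect Δm = 88.7085001 − 87.9064 = 0.8021001 amu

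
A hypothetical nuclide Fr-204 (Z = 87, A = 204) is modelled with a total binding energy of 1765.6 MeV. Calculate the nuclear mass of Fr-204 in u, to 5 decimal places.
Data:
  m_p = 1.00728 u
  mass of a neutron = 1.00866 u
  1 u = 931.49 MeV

203.75112 u

Mass defect = 1765.6 MeV / (931.49 MeV/u) = 1.8954578 u
Constituent mass = 87(1.00728) + 117(1.00866) = 205.64658 u
Nuclear mass = 205.64658 − 1.8954578 = 203.7511222 u ≈ 203.75112 u (to 5 decimal places)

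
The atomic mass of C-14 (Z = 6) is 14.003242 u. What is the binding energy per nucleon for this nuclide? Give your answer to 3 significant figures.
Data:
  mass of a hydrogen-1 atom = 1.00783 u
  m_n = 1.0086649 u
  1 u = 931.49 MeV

7.52 MeV/nucleon

Σm = 6·m(¹H) + 8·m_n = 6.04698 + 8.0693192 = 14.1162992 u
Mass defect Δm = 14.1162992 − 14.003242 = 0.1130572 u
Converting to energy: 0.1130572 u × 931.49 MeV/u = 105.312 MeV
Per nucleon: 105.312 / 14 = 7.522 MeV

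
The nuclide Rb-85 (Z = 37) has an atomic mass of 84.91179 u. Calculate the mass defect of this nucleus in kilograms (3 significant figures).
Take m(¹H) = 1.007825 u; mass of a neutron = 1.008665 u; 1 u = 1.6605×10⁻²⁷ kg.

With 37 protons and 48 neutrons (A = 85):
Σm = 37·m(¹H) + 48·m_n = 37.289525 + 48.415920 = 85.705445 u
Δm = 85.705445 − 84.91179 = 0.793655 u
In SI units: 0.793655 u × 1.6605×10⁻²⁷ kg/u = 1.3179e-27 kg

1.32e-27 kg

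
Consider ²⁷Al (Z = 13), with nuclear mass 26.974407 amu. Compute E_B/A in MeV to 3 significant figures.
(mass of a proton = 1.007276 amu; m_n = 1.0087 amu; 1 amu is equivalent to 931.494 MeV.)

8.35 MeV/nucleon

With 13 protons and 14 neutrons (A = 27):
Σm = 13·m_p + 14·m_n = 13.094588 + 14.1218 = 27.216388 amu
Mass defect Δm = 27.216388 − 26.974407 = 0.241981 amu
E_B = 0.241981 × 931.494 = 225.404 MeV
BE/A = 225.404 MeV / 27 = 8.348 MeV/nucleon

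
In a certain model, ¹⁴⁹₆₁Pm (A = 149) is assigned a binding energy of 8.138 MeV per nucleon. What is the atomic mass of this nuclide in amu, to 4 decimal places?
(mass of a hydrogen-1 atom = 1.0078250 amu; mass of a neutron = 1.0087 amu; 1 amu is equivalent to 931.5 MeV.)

148.9412 amu

Total binding energy = 149 × 8.138 = 1212.562 MeV
Mass defect = 1212.562 MeV / (931.5 MeV/amu) = 1.301731 amu
Constituent mass = 61(1.0078250) + 88(1.0087) = 150.2429250 amu
Atomic mass = 150.2429250 − 1.301731 = 148.9411940 amu ≈ 148.9412 amu (to 4 decimal places)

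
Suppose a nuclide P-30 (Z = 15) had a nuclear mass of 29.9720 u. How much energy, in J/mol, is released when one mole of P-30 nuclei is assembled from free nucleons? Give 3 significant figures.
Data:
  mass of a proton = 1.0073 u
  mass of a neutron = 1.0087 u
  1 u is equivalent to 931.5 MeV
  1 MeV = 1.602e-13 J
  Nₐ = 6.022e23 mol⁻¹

2.41e+13 J/mol

The nucleus contains 15 protons and 30 − 15 = 15 neutrons.
Mass of separated nucleons = 15(1.0073) + 15(1.0087) = 15.1095 + 15.1305 = 30.2400 u
Mass defect Δm = 30.2400 − 29.9720 = 0.2680 u
Converting to energy: 0.2680 u × 931.5 MeV/u = 249.642 MeV
Per nucleus in joules: 249.642 MeV × 1.602e-13 J/MeV = 3.9993e-11 J
Per mole: 3.9993e-11 J × 6.022e23 mol⁻¹ = 2.4084e+13 J/mol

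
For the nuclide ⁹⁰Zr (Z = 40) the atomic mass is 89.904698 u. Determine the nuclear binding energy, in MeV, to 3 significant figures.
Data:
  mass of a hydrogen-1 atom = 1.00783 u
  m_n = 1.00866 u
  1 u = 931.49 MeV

784 MeV

Mass of separated nucleons = 40(1.00783) + 50(1.00866) = 40.31320 + 50.43300 = 90.74620 u
Mass defect Δm = 90.74620 − 89.904698 = 0.841502 u
E_B = 0.841502 × 931.49 = 783.851 MeV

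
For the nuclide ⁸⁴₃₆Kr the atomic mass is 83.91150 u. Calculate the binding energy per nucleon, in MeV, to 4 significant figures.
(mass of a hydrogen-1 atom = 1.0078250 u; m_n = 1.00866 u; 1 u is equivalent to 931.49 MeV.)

8.715 MeV/nucleon

Z = 36, so N = A − Z = 84 − 36 = 48.
Mass of separated nucleons = 36(1.0078250) + 48(1.00866) = 36.2817000 + 48.41568 = 84.6973800 u
Mass defect Δm = 84.6973800 − 83.91150 = 0.7858800 u
Binding energy = Δm·c² = 0.7858800 × 931.49 MeV/u = 732.039 MeV
BE/A = 732.039 MeV / 84 = 8.715 MeV/nucleon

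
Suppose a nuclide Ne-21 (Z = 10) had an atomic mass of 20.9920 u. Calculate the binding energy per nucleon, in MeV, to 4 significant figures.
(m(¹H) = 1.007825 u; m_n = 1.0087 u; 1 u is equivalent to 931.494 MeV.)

The nucleus contains 10 protons and 21 − 10 = 11 neutrons.
Total constituent mass: 10 × 1.007825 + 11 × 1.0087 = 21.173950 u
The mass defect is 21.173950 − 20.9920 = 0.181950 u.
Binding energy = Δm·c² = 0.181950 × 931.494 MeV/u = 169.485 MeV
BE/A = 169.485 MeV / 21 = 8.071 MeV/nucleon

8.071 MeV/nucleon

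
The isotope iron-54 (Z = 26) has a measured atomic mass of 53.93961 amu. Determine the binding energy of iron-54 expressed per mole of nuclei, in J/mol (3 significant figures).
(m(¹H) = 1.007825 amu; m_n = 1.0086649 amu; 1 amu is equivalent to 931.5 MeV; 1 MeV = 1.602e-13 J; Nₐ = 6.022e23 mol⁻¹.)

The nucleus contains 26 protons and 54 − 26 = 28 neutrons.
Total constituent mass: 26 × 1.007825 + 28 × 1.0086649 = 54.4460672 amu
Mass defect Δm = 54.4460672 − 53.93961 = 0.5064572 amu
E_B = 0.5064572 × 931.5 = 471.765 MeV
Per nucleus in joules: 471.765 MeV × 1.602e-13 J/MeV = 7.5577e-11 J
Per mole: 7.5577e-11 J × 6.022e23 mol⁻¹ = 4.5512e+13 J/mol

4.55e+13 J/mol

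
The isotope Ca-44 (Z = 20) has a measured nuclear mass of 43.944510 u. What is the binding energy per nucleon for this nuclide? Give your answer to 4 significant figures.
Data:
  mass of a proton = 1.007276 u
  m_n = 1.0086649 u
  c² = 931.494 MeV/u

With 20 protons and 24 neutrons (A = 44):
Total constituent mass: 20 × 1.007276 + 24 × 1.0086649 = 44.3534776 u
Mass defect Δm = 44.3534776 − 43.944510 = 0.4089676 u
E_B = 0.4089676 × 931.494 = 380.951 MeV
Dividing by A = 44 gives 8.658 MeV per nucleon.

8.658 MeV/nucleon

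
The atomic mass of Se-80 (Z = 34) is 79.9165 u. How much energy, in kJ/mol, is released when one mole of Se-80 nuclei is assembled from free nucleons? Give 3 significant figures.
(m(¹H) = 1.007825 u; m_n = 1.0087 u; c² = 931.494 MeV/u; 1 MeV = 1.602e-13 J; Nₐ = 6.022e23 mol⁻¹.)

6.74e+10 kJ/mol

Mass of separated nucleons = 34(1.007825) + 46(1.0087) = 34.266050 + 46.4002 = 80.666250 u
Mass defect Δm = 80.666250 − 79.9165 = 0.749750 u
Converting to energy: 0.749750 u × 931.494 MeV/u = 698.388 MeV
Per nucleus in joules: 698.388 MeV × 1.602e-13 J/MeV = 1.1188e-10 J
Per mole: 1.1188e-10 J × 6.022e23 mol⁻¹ = 6.7374e+13 J/mol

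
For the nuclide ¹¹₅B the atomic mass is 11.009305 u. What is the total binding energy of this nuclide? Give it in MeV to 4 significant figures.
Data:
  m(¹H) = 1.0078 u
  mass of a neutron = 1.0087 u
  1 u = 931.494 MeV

Mass of separated nucleons = 5(1.0078) + 6(1.0087) = 5.0390 + 6.0522 = 11.0912 u
Mass defect Δm = 11.0912 − 11.009305 = 0.081895 u
Converting to energy: 0.081895 u × 931.494 MeV/u = 76.2847 MeV

76.28 MeV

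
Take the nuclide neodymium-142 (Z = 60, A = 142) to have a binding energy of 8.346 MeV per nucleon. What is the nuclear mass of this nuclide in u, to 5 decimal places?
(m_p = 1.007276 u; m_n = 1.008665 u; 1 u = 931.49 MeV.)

141.87479 u

Total binding energy = 142 × 8.346 = 1185.132 MeV
Mass defect = 1185.132 MeV / (931.49 MeV/u) = 1.2722971 u
Constituent mass = 60(1.007276) + 82(1.008665) = 143.147090 u
Nuclear mass = 143.147090 − 1.2722971 = 141.8747929 u ≈ 141.87479 u (to 5 decimal places)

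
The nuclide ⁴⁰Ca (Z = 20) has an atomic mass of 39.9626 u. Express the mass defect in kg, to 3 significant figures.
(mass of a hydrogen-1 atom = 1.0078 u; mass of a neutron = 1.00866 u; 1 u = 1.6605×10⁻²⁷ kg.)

Total constituent mass: 20 × 1.0078 + 20 × 1.00866 = 40.32920 u
The mass defect is 40.32920 − 39.9626 = 0.36660 u.
In SI units: 0.36660 u × 1.6605×10⁻²⁷ kg/u = 6.0874e-28 kg

6.09e-28 kg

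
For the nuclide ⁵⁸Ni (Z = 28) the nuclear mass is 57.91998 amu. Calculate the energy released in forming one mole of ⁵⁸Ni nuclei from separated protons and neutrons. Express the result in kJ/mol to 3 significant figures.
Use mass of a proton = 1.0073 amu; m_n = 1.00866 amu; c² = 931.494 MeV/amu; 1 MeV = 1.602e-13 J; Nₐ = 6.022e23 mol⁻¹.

Σm = 28·m_p + 30·m_n = 28.2044 + 30.25980 = 58.46420 amu
Mass defect Δm = 58.46420 − 57.91998 = 0.54422 amu
E_B = 0.54422 × 931.494 = 506.938 MeV
Per nucleus in joules: 506.938 MeV × 1.602e-13 J/MeV = 8.1211e-11 J
Per mole: 8.1211e-11 J × 6.022e23 mol⁻¹ = 4.8905e+13 J/mol

4.89e+10 kJ/mol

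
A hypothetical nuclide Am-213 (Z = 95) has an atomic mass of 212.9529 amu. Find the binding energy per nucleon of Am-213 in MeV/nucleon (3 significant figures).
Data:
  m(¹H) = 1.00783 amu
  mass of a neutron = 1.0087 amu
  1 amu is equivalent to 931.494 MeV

7.95 MeV/nucleon

Total constituent mass: 95 × 1.00783 + 118 × 1.0087 = 214.77045 amu
Δm = 214.77045 − 212.9529 = 1.81755 amu
E_B = 1.81755 × 931.494 = 1693.04 MeV
Dividing by A = 213 gives 7.949 MeV per nucleon.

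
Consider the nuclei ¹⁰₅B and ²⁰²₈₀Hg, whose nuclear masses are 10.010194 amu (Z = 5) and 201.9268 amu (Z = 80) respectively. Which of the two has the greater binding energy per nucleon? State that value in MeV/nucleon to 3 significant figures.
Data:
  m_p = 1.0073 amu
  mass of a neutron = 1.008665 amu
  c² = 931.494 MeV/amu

¹⁰₅B: Σm = 5(1.0073) + 5(1.008665) = 10.079825 amu; Δm = 0.069631 amu; E_B = 64.861 MeV; E_B/A = 6.486 MeV
²⁰²₈₀Hg: Σm = 80(1.0073) + 122(1.008665) = 203.641130 amu; Δm = 1.714330 amu; E_B = 1596.9 MeV; E_B/A = 7.905 MeV
²⁰²₈₀Hg has the higher binding energy per nucleon, so it is the more tightly bound nucleus.

²⁰²₈₀Hg; 7.91 MeV/nucleon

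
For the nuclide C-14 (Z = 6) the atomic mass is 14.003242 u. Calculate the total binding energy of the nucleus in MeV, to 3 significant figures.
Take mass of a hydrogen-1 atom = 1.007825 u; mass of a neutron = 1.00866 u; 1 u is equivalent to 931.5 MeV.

105 MeV

The nucleus contains 6 protons and 14 − 6 = 8 neutrons.
Σm = 6·m(¹H) + 8·m_n = 6.046950 + 8.06928 = 14.116230 u
The mass defect is 14.116230 − 14.003242 = 0.112988 u.
Converting to energy: 0.112988 u × 931.5 MeV/u = 105.248 MeV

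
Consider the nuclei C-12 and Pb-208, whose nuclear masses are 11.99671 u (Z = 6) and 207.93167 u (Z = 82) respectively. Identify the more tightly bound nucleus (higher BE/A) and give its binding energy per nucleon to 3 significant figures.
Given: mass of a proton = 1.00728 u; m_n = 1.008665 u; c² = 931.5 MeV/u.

Pb-208; 7.87 MeV/nucleon

C-12: Σm = 6(1.00728) + 6(1.008665) = 12.095670 u; Δm = 0.098960 u; E_B = 92.181 MeV; E_B/A = 7.682 MeV
Pb-208: Σm = 82(1.00728) + 126(1.008665) = 209.688750 u; Δm = 1.757080 u; E_B = 1636.7 MeV; E_B/A = 7.869 MeV
Pb-208 has the higher binding energy per nucleon, so it is the more tightly bound nucleus.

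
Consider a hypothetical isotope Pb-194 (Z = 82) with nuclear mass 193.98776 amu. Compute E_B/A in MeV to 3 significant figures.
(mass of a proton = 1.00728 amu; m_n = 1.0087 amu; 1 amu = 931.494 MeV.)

The nucleus contains 82 protons and 194 − 82 = 112 neutrons.
Total constituent mass: 82 × 1.00728 + 112 × 1.0087 = 195.57136 amu
Δm = 195.57136 − 193.98776 = 1.58360 amu
Binding energy = Δm·c² = 1.58360 × 931.494 MeV/amu = 1475.11 MeV
BE/A = 1475.11 MeV / 194 = 7.604 MeV/nucleon

7.60 MeV/nucleon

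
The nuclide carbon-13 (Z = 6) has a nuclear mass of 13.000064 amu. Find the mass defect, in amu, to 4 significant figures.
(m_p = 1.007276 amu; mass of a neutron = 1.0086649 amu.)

Z = 6, so N = A − Z = 13 − 6 = 7.
Σm = 6·m_p + 7·m_n = 6.043656 + 7.0606543 = 13.1043103 amu
The mass defect is 13.1043103 − 13.000064 = 0.1042463 amu.

0.1042 amu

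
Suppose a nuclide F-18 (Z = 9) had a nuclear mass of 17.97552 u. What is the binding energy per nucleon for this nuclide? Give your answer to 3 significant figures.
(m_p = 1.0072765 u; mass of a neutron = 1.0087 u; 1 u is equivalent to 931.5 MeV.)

8.71 MeV/nucleon

With 9 protons and 9 neutrons (A = 18):
Total constituent mass: 9 × 1.0072765 + 9 × 1.0087 = 18.1437885 u
Δm = 18.1437885 − 17.97552 = 0.1682685 u
Converting to energy: 0.1682685 u × 931.5 MeV/u = 156.742 MeV
Per nucleon: 156.742 / 18 = 8.708 MeV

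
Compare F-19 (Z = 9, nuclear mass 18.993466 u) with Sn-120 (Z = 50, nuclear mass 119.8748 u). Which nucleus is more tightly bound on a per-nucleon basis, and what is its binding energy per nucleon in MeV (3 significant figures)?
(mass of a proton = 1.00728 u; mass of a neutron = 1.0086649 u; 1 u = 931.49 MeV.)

Sn-120; 8.51 MeV/nucleon

F-19: Σm = 9(1.00728) + 10(1.0086649) = 19.1521690 u; Δm = 0.1587030 u; E_B = 147.83 MeV; E_B/A = 7.781 MeV
Sn-120: Σm = 50(1.00728) + 70(1.0086649) = 120.9705430 u; Δm = 1.0957430 u; E_B = 1020.7 MeV; E_B/A = 8.506 MeV
Sn-120 has the higher binding energy per nucleon, so it is the more tightly bound nucleus.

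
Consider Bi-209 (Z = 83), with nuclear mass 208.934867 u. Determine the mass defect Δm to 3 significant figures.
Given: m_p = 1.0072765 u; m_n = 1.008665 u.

1.76 u

Mass of separated nucleons = 83(1.0072765) + 126(1.008665) = 83.6039495 + 127.091790 = 210.6957395 u
The mass defect is 210.6957395 − 208.934867 = 1.7608725 u.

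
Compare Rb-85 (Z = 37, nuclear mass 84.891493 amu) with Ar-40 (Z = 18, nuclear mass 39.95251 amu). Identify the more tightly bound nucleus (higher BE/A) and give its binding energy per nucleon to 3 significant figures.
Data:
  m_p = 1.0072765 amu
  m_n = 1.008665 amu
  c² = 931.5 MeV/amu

Rb-85; 8.70 MeV/nucleon

Rb-85: Σm = 37(1.0072765) + 48(1.008665) = 85.6851505 amu; Δm = 0.7936575 amu; E_B = 739.29 MeV; E_B/A = 8.698 MeV
Ar-40: Σm = 18(1.0072765) + 22(1.008665) = 40.3216070 amu; Δm = 0.3690970 amu; E_B = 343.81 MeV; E_B/A = 8.595 MeV
Rb-85 has the higher binding energy per nucleon, so it is the more tightly bound nucleus.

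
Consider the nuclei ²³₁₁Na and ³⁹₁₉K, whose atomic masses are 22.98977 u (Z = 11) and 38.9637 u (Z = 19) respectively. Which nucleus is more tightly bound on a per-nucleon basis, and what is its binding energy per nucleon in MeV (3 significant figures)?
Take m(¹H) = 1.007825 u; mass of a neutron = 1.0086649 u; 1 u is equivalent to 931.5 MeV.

³⁹₁₉K; 8.56 MeV/nucleon

²³₁₁Na: Σm = 11(1.007825) + 12(1.0086649) = 23.1900538 u; Δm = 0.2002838 u; E_B = 186.56 MeV; E_B/A = 8.111 MeV
³⁹₁₉K: Σm = 19(1.007825) + 20(1.0086649) = 39.3219730 u; Δm = 0.3582730 u; E_B = 333.73 MeV; E_B/A = 8.557 MeV
³⁹₁₉K has the higher binding energy per nucleon, so it is the more tightly bound nucleus.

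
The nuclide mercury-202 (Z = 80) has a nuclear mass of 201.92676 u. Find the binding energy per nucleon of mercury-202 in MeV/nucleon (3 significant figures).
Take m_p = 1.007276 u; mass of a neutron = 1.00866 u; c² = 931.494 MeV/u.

7.89 MeV/nucleon

The nucleus contains 80 protons and 202 − 80 = 122 neutrons.
Total constituent mass: 80 × 1.007276 + 122 × 1.00866 = 203.638600 u
Mass defect Δm = 203.638600 − 201.92676 = 1.711840 u
E_B = 1.711840 × 931.494 = 1594.57 MeV
Per nucleon: 1594.57 / 202 = 7.894 MeV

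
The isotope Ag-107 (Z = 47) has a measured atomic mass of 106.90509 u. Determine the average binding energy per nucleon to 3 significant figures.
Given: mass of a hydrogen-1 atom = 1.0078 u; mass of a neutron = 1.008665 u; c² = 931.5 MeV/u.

Z = 47, so N = A − Z = 107 − 47 = 60.
Total constituent mass: 47 × 1.0078 + 60 × 1.008665 = 107.886500 u
The mass defect is 107.886500 − 106.90509 = 0.981410 u.
E_B = 0.981410 × 931.5 = 914.183 MeV
BE/A = 914.183 MeV / 107 = 8.544 MeV/nucleon

8.54 MeV/nucleon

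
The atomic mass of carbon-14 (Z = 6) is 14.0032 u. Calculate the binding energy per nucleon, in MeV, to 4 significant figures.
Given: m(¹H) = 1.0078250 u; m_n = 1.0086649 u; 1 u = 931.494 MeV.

7.523 MeV/nucleon

Mass of separated nucleons = 6(1.0078250) + 8(1.0086649) = 6.0469500 + 8.0693192 = 14.1162692 u
Mass defect Δm = 14.1162692 − 14.0032 = 0.1130692 u
Binding energy = Δm·c² = 0.1130692 × 931.494 MeV/u = 105.323 MeV
Per nucleon: 105.323 / 14 = 7.523 MeV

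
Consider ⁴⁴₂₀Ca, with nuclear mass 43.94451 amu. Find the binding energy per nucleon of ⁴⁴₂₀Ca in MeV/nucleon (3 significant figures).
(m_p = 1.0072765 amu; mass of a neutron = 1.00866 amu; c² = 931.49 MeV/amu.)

Z = 20, so N = A − Z = 44 − 20 = 24.
Total constituent mass: 20 × 1.0072765 + 24 × 1.00866 = 44.3533700 amu
Mass defect Δm = 44.3533700 − 43.94451 = 0.4088600 amu
Binding energy = Δm·c² = 0.4088600 × 931.49 MeV/amu = 380.849 MeV
Dividing by A = 44 gives 8.656 MeV per nucleon.

8.66 MeV/nucleon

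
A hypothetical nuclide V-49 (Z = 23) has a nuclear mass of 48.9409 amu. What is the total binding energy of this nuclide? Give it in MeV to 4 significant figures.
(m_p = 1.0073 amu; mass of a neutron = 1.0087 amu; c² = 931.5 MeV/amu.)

Total constituent mass: 23 × 1.0073 + 26 × 1.0087 = 49.3941 amu
Δm = 49.3941 − 48.9409 = 0.4532 amu
Converting to energy: 0.4532 amu × 931.5 MeV/amu = 422.156 MeV

422.2 MeV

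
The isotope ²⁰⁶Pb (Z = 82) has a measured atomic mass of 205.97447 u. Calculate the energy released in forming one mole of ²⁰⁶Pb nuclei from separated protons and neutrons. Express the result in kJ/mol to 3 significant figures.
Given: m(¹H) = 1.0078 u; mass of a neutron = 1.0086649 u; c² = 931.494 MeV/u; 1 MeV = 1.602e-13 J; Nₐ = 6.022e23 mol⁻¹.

1.56e+11 kJ/mol

Σm = 82·m(¹H) + 124·m_n = 82.6396 + 125.0744476 = 207.7140476 u
The mass defect is 207.7140476 − 205.97447 = 1.7395776 u.
Converting to energy: 1.7395776 u × 931.494 MeV/u = 1620.41 MeV
Per nucleus in joules: 1620.41 MeV × 1.602e-13 J/MeV = 2.5959e-10 J
Per mole: 2.5959e-10 J × 6.022e23 mol⁻¹ = 1.5633e+14 J/mol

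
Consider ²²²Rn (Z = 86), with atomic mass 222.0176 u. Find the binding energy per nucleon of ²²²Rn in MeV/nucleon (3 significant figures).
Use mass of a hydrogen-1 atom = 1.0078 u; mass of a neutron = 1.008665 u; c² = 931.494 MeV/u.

Σm = 86·m(¹H) + 136·m_n = 86.6708 + 137.178440 = 223.849240 u
The mass defect is 223.849240 − 222.0176 = 1.831640 u.
Binding energy = Δm·c² = 1.831640 × 931.494 MeV/u = 1706.16 MeV
Per nucleon: 1706.16 / 222 = 7.685 MeV

7.69 MeV/nucleon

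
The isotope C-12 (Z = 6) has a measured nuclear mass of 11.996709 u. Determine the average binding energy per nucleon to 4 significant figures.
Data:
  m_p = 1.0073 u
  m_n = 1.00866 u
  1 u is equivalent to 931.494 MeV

7.689 MeV/nucleon

Σm = 6·m_p + 6·m_n = 6.0438 + 6.05196 = 12.09576 u
Δm = 12.09576 − 11.996709 = 0.099051 u
E_B = 0.099051 × 931.494 = 92.2654 MeV
Dividing by A = 12 gives 7.689 MeV per nucleon.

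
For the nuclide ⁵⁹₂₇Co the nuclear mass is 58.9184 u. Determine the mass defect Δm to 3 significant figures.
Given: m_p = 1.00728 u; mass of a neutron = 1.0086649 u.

0.555 u

The nucleus contains 27 protons and 59 − 27 = 32 neutrons.
Mass of separated nucleons = 27(1.00728) + 32(1.0086649) = 27.19656 + 32.2772768 = 59.4738368 u
The mass defect is 59.4738368 − 58.9184 = 0.5554368 u.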